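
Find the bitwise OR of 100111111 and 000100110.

OR: 1 when either bit is 1
  100111111
| 000100110
-----------
  100111111
Decimal: 319 | 38 = 319



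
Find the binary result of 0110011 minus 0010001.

Method 1 - Direct subtraction (column by column from the right: bit − bit − borrow-in; if negative, add 2 and borrow 1 from the next column):
borrow: 0000000
        0110011
-       0010001
---------------
        0100010

Method 2 - Add two's complement:
Two's complement of 0010001: invert → 1101110, add 1 → 1101111
  0110011
+ 1101111
---------
 10100010  (end carry out of the top bit = 1)
Discarding the end carry: 0100010
Decimal check:
  0110011 = 32 + 16 + 2 + 1 = 51
  0010001 = 16 + 1 = 17
  51 - 17 = 34, and 0100010 = 32 + 2 = 34 ✓



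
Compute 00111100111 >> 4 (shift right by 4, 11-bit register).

Original: 00111100111 (decimal 487)
Shift right by 4 positions
Drop the 4 low bits; fill with zeros on the left
Result: 00000011110 (decimal 30)
Equivalent: 487 >> 4 = 487 ÷ 2^4 = 30



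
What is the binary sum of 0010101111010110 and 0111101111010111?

Add column by column from the right: bit + bit + carry-in; write the sum mod 2, carry 1 when the sum is 2 or 3.
carry:  1111011110101100
        0010101111010110
+       0111101111010111
------------------------
       01010011110101101
(the carry out of the leftmost column, 0, becomes the leading bit)
Decimal check:
  0010101111010110 = 8192 + 2048 + 512 + 256 + 128 + 64 + 16 + 4 + 2 = 11222
  0111101111010111 = 16384 + 8192 + 4096 + 2048 + 512 + 256 + 128 + 64 + 16 + 4 + 2 + 1 = 31703
  11222 + 31703 = 42925, and 01010011110101101 = 32768 + 8192 + 1024 + 512 + 256 + 128 + 32 + 8 + 4 + 1 = 42925 ✓



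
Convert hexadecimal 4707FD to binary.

Convert each hex digit to 4 bits:
  4 = 0100
  7 = 0111
  0 = 0000
  7 = 0111
  F = 1111
  D = 1101
Concatenate: 010001110000011111111101



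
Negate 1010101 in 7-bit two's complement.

Original (sign bit 1, negative): 1010101
Step 1 - Invert all bits: 0101010
Step 2 - Add 1: 0101011
Verification: 1010101 + 0101011 = 10000000; discarding the end carry (carry out of the top bit) leaves the 7-bit value 0000000, as required for x + (-x)



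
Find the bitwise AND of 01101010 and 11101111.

AND: 1 only when both bits are 1
  01101010
& 11101111
----------
  01101010
Decimal: 106 & 239 = 106



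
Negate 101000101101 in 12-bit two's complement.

Original (sign bit 1, negative): 101000101101
Step 1 - Invert all bits: 010111010010
Step 2 - Add 1: 010111010011
Verification: 101000101101 + 010111010011 = 1000000000000; discarding the end carry (carry out of the top bit) leaves the 12-bit value 000000000000, as required for x + (-x)



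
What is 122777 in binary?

Using repeated division by 2:
122777 ÷ 2 = 61388 remainder 1
61388 ÷ 2 = 30694 remainder 0
30694 ÷ 2 = 15347 remainder 0
15347 ÷ 2 = 7673 remainder 1
7673 ÷ 2 = 3836 remainder 1
3836 ÷ 2 = 1918 remainder 0
1918 ÷ 2 = 959 remainder 0
959 ÷ 2 = 479 remainder 1
479 ÷ 2 = 239 remainder 1
239 ÷ 2 = 119 remainder 1
119 ÷ 2 = 59 remainder 1
59 ÷ 2 = 29 remainder 1
29 ÷ 2 = 14 remainder 1
14 ÷ 2 = 7 remainder 0
7 ÷ 2 = 3 remainder 1
3 ÷ 2 = 1 remainder 1
1 ÷ 2 = 0 remainder 1
Reading remainders bottom to top: 11101111110011001



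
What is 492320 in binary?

Using repeated division by 2:
492320 ÷ 2 = 246160 remainder 0
246160 ÷ 2 = 123080 remainder 0
123080 ÷ 2 = 61540 remainder 0
61540 ÷ 2 = 30770 remainder 0
30770 ÷ 2 = 15385 remainder 0
15385 ÷ 2 = 7692 remainder 1
7692 ÷ 2 = 3846 remainder 0
3846 ÷ 2 = 1923 remainder 0
1923 ÷ 2 = 961 remainder 1
961 ÷ 2 = 480 remainder 1
480 ÷ 2 = 240 remainder 0
240 ÷ 2 = 120 remainder 0
120 ÷ 2 = 60 remainder 0
60 ÷ 2 = 30 remainder 0
30 ÷ 2 = 15 remainder 0
15 ÷ 2 = 7 remainder 1
7 ÷ 2 = 3 remainder 1
3 ÷ 2 = 1 remainder 1
1 ÷ 2 = 0 remainder 1
Reading remainders bottom to top: 1111000001100100000



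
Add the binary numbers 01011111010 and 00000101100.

Add column by column from the right: bit + bit + carry-in; write the sum mod 2, carry 1 when the sum is 2 or 3.
carry:  00111110000
        01011111010
+       00000101100
-------------------
       001100100110
(the carry out of the leftmost column, 0, becomes the leading bit)
Decimal check:
  01011111010 = 512 + 128 + 64 + 32 + 16 + 8 + 2 = 762
  00000101100 = 32 + 8 + 4 = 44
  762 + 44 = 806, and 001100100110 = 512 + 256 + 32 + 4 + 2 = 806 ✓



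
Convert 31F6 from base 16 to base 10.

Expand by place value (powers of 16):
Digit values: F = 15
31F6 = 3 × 16^3 + 1 × 16^2 + 15 × 16^1 + 6 × 16^0
= 3 × 4096 + 1 × 256 + 15 × 16 + 6 × 1
= 12288 + 256 + 240 + 6
= 12790



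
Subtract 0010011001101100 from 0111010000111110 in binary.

Method 1 - Direct subtraction (column by column from the right: bit − bit − borrow-in; if negative, add 2 and borrow 1 from the next column):
borrow: 0001111110000000
        0111010000111110
-       0010011001101100
------------------------
        0100110111010010

Method 2 - Add two's complement:
Two's complement of 0010011001101100: invert → 1101100110010011, add 1 → 1101100110010100
  0111010000111110
+ 1101100110010100
------------------
 10100110111010010  (end carry out of the top bit = 1)
Discarding the end carry: 0100110111010010
Decimal check:
  0111010000111110 = 16384 + 8192 + 4096 + 1024 + 32 + 16 + 8 + 4 + 2 = 29758
  0010011001101100 = 8192 + 1024 + 512 + 64 + 32 + 8 + 4 = 9836
  29758 - 9836 = 19922, and 0100110111010010 = 16384 + 2048 + 1024 + 256 + 128 + 64 + 16 + 2 = 19922 ✓



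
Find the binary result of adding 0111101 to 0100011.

Add column by column from the right: bit + bit + carry-in; write the sum mod 2, carry 1 when the sum is 2 or 3.
carry:  1111110
        0111101
+       0100011
---------------
       01100000
(the carry out of the leftmost column, 0, becomes the leading bit)
Decimal check:
  0111101 = 32 + 16 + 8 + 4 + 1 = 61
  0100011 = 32 + 2 + 1 = 35
  61 + 35 = 96, and 01100000 = 64 + 32 = 96 ✓



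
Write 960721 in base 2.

Using repeated division by 2:
960721 ÷ 2 = 480360 remainder 1
480360 ÷ 2 = 240180 remainder 0
240180 ÷ 2 = 120090 remainder 0
120090 ÷ 2 = 60045 remainder 0
60045 ÷ 2 = 30022 remainder 1
30022 ÷ 2 = 15011 remainder 0
15011 ÷ 2 = 7505 remainder 1
7505 ÷ 2 = 3752 remainder 1
3752 ÷ 2 = 1876 remainder 0
1876 ÷ 2 = 938 remainder 0
938 ÷ 2 = 469 remainder 0
469 ÷ 2 = 234 remainder 1
234 ÷ 2 = 117 remainder 0
117 ÷ 2 = 58 remainder 1
58 ÷ 2 = 29 remainder 0
29 ÷ 2 = 14 remainder 1
14 ÷ 2 = 7 remainder 0
7 ÷ 2 = 3 remainder 1
3 ÷ 2 = 1 remainder 1
1 ÷ 2 = 0 remainder 1
Reading remainders bottom to top: 11101010100011010001



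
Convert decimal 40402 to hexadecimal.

Using repeated division by 16 (digits 10–15 are A–F):
40402 ÷ 16 = 2525 remainder 2
2525 ÷ 16 = 157 remainder 13 (D)
157 ÷ 16 = 9 remainder 13 (D)
9 ÷ 16 = 0 remainder 9
Reading remainders bottom to top: 9DD2



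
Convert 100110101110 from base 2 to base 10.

Sum of powers of 2 for each 1-bit:
2^1 + 2^2 + 2^3 + 2^5 + 2^7 + 2^8 + 2^11
= 2 + 4 + 8 + 32 + 128 + 256 + 2048
= 2478



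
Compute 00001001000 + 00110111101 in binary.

Add column by column from the right: bit + bit + carry-in; write the sum mod 2, carry 1 when the sum is 2 or 3.
carry:  01111110000
        00001001000
+       00110111101
-------------------
       001000000101
(the carry out of the leftmost column, 0, becomes the leading bit)
Decimal check:
  00001001000 = 64 + 8 = 72
  00110111101 = 256 + 128 + 32 + 16 + 8 + 4 + 1 = 445
  72 + 445 = 517, and 001000000101 = 512 + 4 + 1 = 517 ✓



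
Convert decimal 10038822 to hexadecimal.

Using repeated division by 16 (digits 10–15 are A–F):
10038822 ÷ 16 = 627426 remainder 6
627426 ÷ 16 = 39214 remainder 2
39214 ÷ 16 = 2450 remainder 14 (E)
2450 ÷ 16 = 153 remainder 2
153 ÷ 16 = 9 remainder 9
9 ÷ 16 = 0 remainder 9
Reading remainders bottom to top: 992E26



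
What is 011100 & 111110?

AND: 1 only when both bits are 1
  011100
& 111110
--------
  011100
Decimal: 28 & 62 = 28



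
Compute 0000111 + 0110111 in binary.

Add column by column from the right: bit + bit + carry-in; write the sum mod 2, carry 1 when the sum is 2 or 3.
carry:  0001110
        0000111
+       0110111
---------------
       00111110
(the carry out of the leftmost column, 0, becomes the leading bit)
Decimal check:
  0000111 = 4 + 2 + 1 = 7
  0110111 = 32 + 16 + 4 + 2 + 1 = 55
  7 + 55 = 62, and 00111110 = 32 + 16 + 8 + 4 + 2 = 62 ✓



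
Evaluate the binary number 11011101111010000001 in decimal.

Sum of powers of 2 for each 1-bit:
2^0 + 2^7 + 2^9 + 2^10 + 2^11 + 2^12 + 2^14 + 2^15 + 2^16 + 2^18 + 2^19
= 1 + 128 + 512 + 1024 + 2048 + 4096 + 16384 + 32768 + 65536 + 262144 + 524288
= 908929



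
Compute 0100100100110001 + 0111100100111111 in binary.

Add column by column from the right: bit + bit + carry-in; write the sum mod 2, carry 1 when the sum is 2 or 3.
carry:  1111001001111110
        0100100100110001
+       0111100100111111
------------------------
       01100001001110000
(the carry out of the leftmost column, 0, becomes the leading bit)
Decimal check:
  0100100100110001 = 16384 + 2048 + 256 + 32 + 16 + 1 = 18737
  0111100100111111 = 16384 + 8192 + 4096 + 2048 + 256 + 32 + 16 + 8 + 4 + 2 + 1 = 31039
  18737 + 31039 = 49776, and 01100001001110000 = 32768 + 16384 + 512 + 64 + 32 + 16 = 49776 ✓



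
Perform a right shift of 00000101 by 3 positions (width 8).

Original: 00000101 (decimal 5)
Shift right by 3 positions
Drop the 3 low bits; fill with zeros on the left
Result: 00000000 (decimal 0)
Equivalent: 5 >> 3 = 5 ÷ 2^3 = 0



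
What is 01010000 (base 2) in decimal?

Sum of powers of 2 for each 1-bit:
2^4 + 2^6
= 16 + 64
= 80



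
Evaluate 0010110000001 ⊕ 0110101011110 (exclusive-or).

XOR: 1 when bits differ
  0010110000001
^ 0110101011110
---------------
  0100011011111
Decimal: 1409 ^ 3422 = 2271



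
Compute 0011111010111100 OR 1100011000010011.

OR: 1 when either bit is 1
  0011111010111100
| 1100011000010011
------------------
  1111111010111111
Decimal: 16060 | 50707 = 65215



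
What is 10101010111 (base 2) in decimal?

Sum of powers of 2 for each 1-bit:
2^0 + 2^1 + 2^2 + 2^4 + 2^6 + 2^8 + 2^10
= 1 + 2 + 4 + 16 + 64 + 256 + 1024
= 1367



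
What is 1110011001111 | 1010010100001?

OR: 1 when either bit is 1
  1110011001111
| 1010010100001
---------------
  1110011101111
Decimal: 7375 | 5281 = 7407



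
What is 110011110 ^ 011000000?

XOR: 1 when bits differ
  110011110
^ 011000000
-----------
  101011110
Decimal: 414 ^ 192 = 350



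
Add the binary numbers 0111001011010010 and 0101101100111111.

Add column by column from the right: bit + bit + carry-in; write the sum mod 2, carry 1 when the sum is 2 or 3.
carry:  1110011111111100
        0111001011010010
+       0101101100111111
------------------------
       01100111000010001
(the carry out of the leftmost column, 0, becomes the leading bit)
Decimal check:
  0111001011010010 = 16384 + 8192 + 4096 + 512 + 128 + 64 + 16 + 2 = 29394
  0101101100111111 = 16384 + 4096 + 2048 + 512 + 256 + 32 + 16 + 8 + 4 + 2 + 1 = 23359
  29394 + 23359 = 52753, and 01100111000010001 = 32768 + 16384 + 2048 + 1024 + 512 + 16 + 1 = 52753 ✓



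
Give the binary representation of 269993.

Using repeated division by 2:
269993 ÷ 2 = 134996 remainder 1
134996 ÷ 2 = 67498 remainder 0
67498 ÷ 2 = 33749 remainder 0
33749 ÷ 2 = 16874 remainder 1
16874 ÷ 2 = 8437 remainder 0
8437 ÷ 2 = 4218 remainder 1
4218 ÷ 2 = 2109 remainder 0
2109 ÷ 2 = 1054 remainder 1
1054 ÷ 2 = 527 remainder 0
527 ÷ 2 = 263 remainder 1
263 ÷ 2 = 131 remainder 1
131 ÷ 2 = 65 remainder 1
65 ÷ 2 = 32 remainder 1
32 ÷ 2 = 16 remainder 0
16 ÷ 2 = 8 remainder 0
8 ÷ 2 = 4 remainder 0
4 ÷ 2 = 2 remainder 0
2 ÷ 2 = 1 remainder 0
1 ÷ 2 = 0 remainder 1
Reading remainders bottom to top: 1000001111010101001



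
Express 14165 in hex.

Using repeated division by 16 (digits 10–15 are A–F):
14165 ÷ 16 = 885 remainder 5
885 ÷ 16 = 55 remainder 5
55 ÷ 16 = 3 remainder 7
3 ÷ 16 = 0 remainder 3
Reading remainders bottom to top: 3755



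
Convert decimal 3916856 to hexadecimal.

Using repeated division by 16 (digits 10–15 are A–F):
3916856 ÷ 16 = 244803 remainder 8
244803 ÷ 16 = 15300 remainder 3
15300 ÷ 16 = 956 remainder 4
956 ÷ 16 = 59 remainder 12 (C)
59 ÷ 16 = 3 remainder 11 (B)
3 ÷ 16 = 0 remainder 3
Reading remainders bottom to top: 3BC438



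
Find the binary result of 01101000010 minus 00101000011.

Method 1 - Direct subtraction (column by column from the right: bit − bit − borrow-in; if negative, add 2 and borrow 1 from the next column):
borrow: 01111111110
        01101000010
-       00101000011
-------------------
        00111111111

Method 2 - Add two's complement:
Two's complement of 00101000011: invert → 11010111100, add 1 → 11010111101
  01101000010
+ 11010111101
-------------
 100111111111  (end carry out of the top bit = 1)
Discarding the end carry: 00111111111
Decimal check:
  01101000010 = 512 + 256 + 64 + 2 = 834
  00101000011 = 256 + 64 + 2 + 1 = 323
  834 - 323 = 511, and 00111111111 = 256 + 128 + 64 + 32 + 16 + 8 + 4 + 2 + 1 = 511 ✓



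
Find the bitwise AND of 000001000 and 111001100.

AND: 1 only when both bits are 1
  000001000
& 111001100
-----------
  000001000
Decimal: 8 & 460 = 8



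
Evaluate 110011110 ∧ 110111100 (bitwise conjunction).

AND: 1 only when both bits are 1
  110011110
& 110111100
-----------
  110011100
Decimal: 414 & 444 = 412



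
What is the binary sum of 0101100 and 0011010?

Add column by column from the right: bit + bit + carry-in; write the sum mod 2, carry 1 when the sum is 2 or 3.
carry:  1110000
        0101100
+       0011010
---------------
       01000110
(the carry out of the leftmost column, 0, becomes the leading bit)
Decimal check:
  0101100 = 32 + 8 + 4 = 44
  0011010 = 16 + 8 + 2 = 26
  44 + 26 = 70, and 01000110 = 64 + 4 + 2 = 70 ✓



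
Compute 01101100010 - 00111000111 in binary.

Method 1 - Direct subtraction (column by column from the right: bit − bit − borrow-in; if negative, add 2 and borrow 1 from the next column):
borrow: 01100111110
        01101100010
-       00111000111
-------------------
        00110011011

Method 2 - Add two's complement:
Two's complement of 00111000111: invert → 11000111000, add 1 → 11000111001
  01101100010
+ 11000111001
-------------
 100110011011  (end carry out of the top bit = 1)
Discarding the end carry: 00110011011
Decimal check:
  01101100010 = 512 + 256 + 64 + 32 + 2 = 866
  00111000111 = 256 + 128 + 64 + 4 + 2 + 1 = 455
  866 - 455 = 411, and 00110011011 = 256 + 128 + 16 + 8 + 2 + 1 = 411 ✓



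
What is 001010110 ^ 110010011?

XOR: 1 when bits differ
  001010110
^ 110010011
-----------
  111000101
Decimal: 86 ^ 403 = 453



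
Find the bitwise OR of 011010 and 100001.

OR: 1 when either bit is 1
  011010
| 100001
--------
  111011
Decimal: 26 | 33 = 59



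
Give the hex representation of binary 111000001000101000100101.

Group into 4-bit nibbles from right:
  1110 = E
  0000 = 0
  1000 = 8
  1010 = A
  0010 = 2
  0101 = 5
Result: E08A25



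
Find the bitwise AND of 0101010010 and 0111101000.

AND: 1 only when both bits are 1
  0101010010
& 0111101000
------------
  0101000000
Decimal: 338 & 488 = 320



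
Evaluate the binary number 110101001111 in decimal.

Sum of powers of 2 for each 1-bit:
2^0 + 2^1 + 2^2 + 2^3 + 2^6 + 2^8 + 2^10 + 2^11
= 1 + 2 + 4 + 8 + 64 + 256 + 1024 + 2048
= 3407



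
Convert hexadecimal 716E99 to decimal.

Expand by place value (powers of 16):
Digit values: E = 14
716E99 = 7 × 16^5 + 1 × 16^4 + 6 × 16^3 + 14 × 16^2 + 9 × 16^1 + 9 × 16^0
= 7 × 1048576 + 1 × 65536 + 6 × 4096 + 14 × 256 + 9 × 16 + 9 × 1
= 7340032 + 65536 + 24576 + 3584 + 144 + 9
= 7433881



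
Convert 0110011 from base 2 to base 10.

Sum of powers of 2 for each 1-bit:
2^0 + 2^1 + 2^4 + 2^5
= 1 + 2 + 16 + 32
= 51



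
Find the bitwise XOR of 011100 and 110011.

XOR: 1 when bits differ
  011100
^ 110011
--------
  101111
Decimal: 28 ^ 51 = 47



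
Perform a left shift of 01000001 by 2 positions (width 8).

Original: 01000001 (decimal 65)
Shift left by 2 positions
Append 2 zeros on the right and drop the 2 high bits that overflow the 8-bit width
Result: 00000100 (decimal 4)
Equivalent: 65 << 2 = 65 × 2^2 = 260, truncated to 8 bits = 4



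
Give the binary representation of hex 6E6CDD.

Convert each hex digit to 4 bits:
  6 = 0110
  E = 1110
  6 = 0110
  C = 1100
  D = 1101
  D = 1101
Concatenate: 011011100110110011011101



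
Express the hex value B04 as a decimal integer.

Expand by place value (powers of 16):
Digit values: B = 11
B04 = 11 × 16^2 + 0 × 16^1 + 4 × 16^0
= 11 × 256 + 0 × 16 + 4 × 1
= 2816 + 0 + 4
= 2820



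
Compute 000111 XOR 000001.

XOR: 1 when bits differ
  000111
^ 000001
--------
  000110
Decimal: 7 ^ 1 = 6



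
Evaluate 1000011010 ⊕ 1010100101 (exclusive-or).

XOR: 1 when bits differ
  1000011010
^ 1010100101
------------
  0010111111
Decimal: 538 ^ 677 = 191



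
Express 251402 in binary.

Using repeated division by 2:
251402 ÷ 2 = 125701 remainder 0
125701 ÷ 2 = 62850 remainder 1
62850 ÷ 2 = 31425 remainder 0
31425 ÷ 2 = 15712 remainder 1
15712 ÷ 2 = 7856 remainder 0
7856 ÷ 2 = 3928 remainder 0
3928 ÷ 2 = 1964 remainder 0
1964 ÷ 2 = 982 remainder 0
982 ÷ 2 = 491 remainder 0
491 ÷ 2 = 245 remainder 1
245 ÷ 2 = 122 remainder 1
122 ÷ 2 = 61 remainder 0
61 ÷ 2 = 30 remainder 1
30 ÷ 2 = 15 remainder 0
15 ÷ 2 = 7 remainder 1
7 ÷ 2 = 3 remainder 1
3 ÷ 2 = 1 remainder 1
1 ÷ 2 = 0 remainder 1
Reading remainders bottom to top: 111101011000001010



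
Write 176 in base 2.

Using repeated division by 2:
176 ÷ 2 = 88 remainder 0
88 ÷ 2 = 44 remainder 0
44 ÷ 2 = 22 remainder 0
22 ÷ 2 = 11 remainder 0
11 ÷ 2 = 5 remainder 1
5 ÷ 2 = 2 remainder 1
2 ÷ 2 = 1 remainder 0
1 ÷ 2 = 0 remainder 1
Reading remainders bottom to top: 10110000



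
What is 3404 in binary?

Using repeated division by 2:
3404 ÷ 2 = 1702 remainder 0
1702 ÷ 2 = 851 remainder 0
851 ÷ 2 = 425 remainder 1
425 ÷ 2 = 212 remainder 1
212 ÷ 2 = 106 remainder 0
106 ÷ 2 = 53 remainder 0
53 ÷ 2 = 26 remainder 1
26 ÷ 2 = 13 remainder 0
13 ÷ 2 = 6 remainder 1
6 ÷ 2 = 3 remainder 0
3 ÷ 2 = 1 remainder 1
1 ÷ 2 = 0 remainder 1
Reading remainders bottom to top: 110101001100



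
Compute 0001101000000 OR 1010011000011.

OR: 1 when either bit is 1
  0001101000000
| 1010011000011
---------------
  1011111000011
Decimal: 832 | 5315 = 6083



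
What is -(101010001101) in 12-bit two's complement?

Original (sign bit 1, negative): 101010001101
Step 1 - Invert all bits: 010101110010
Step 2 - Add 1: 010101110011
Verification: 101010001101 + 010101110011 = 1000000000000; discarding the end carry (carry out of the top bit) leaves the 12-bit value 000000000000, as required for x + (-x)



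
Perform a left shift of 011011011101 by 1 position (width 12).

Original: 011011011101 (decimal 1757)
Shift left by 1 position
Append 1 zero on the right
Result: 110110111010 (decimal 3514)
Equivalent: 1757 << 1 = 1757 × 2^1 = 3514



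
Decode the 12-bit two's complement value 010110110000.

Binary: 010110110000
Sign bit: 0 (non-negative)
Read directly as an unsigned value:
010110110000 = 1024 + 256 + 128 + 32 + 16 = 1456
Value: 1456



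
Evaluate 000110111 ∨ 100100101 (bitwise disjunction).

OR: 1 when either bit is 1
  000110111
| 100100101
-----------
  100110111
Decimal: 55 | 293 = 311



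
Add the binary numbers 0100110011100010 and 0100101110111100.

Add column by column from the right: bit + bit + carry-in; write the sum mod 2, carry 1 when the sum is 2 or 3.
carry:  1001111111000000
        0100110011100010
+       0100101110111100
------------------------
       01001100010011110
(the carry out of the leftmost column, 0, becomes the leading bit)
Decimal check:
  0100110011100010 = 16384 + 2048 + 1024 + 128 + 64 + 32 + 2 = 19682
  0100101110111100 = 16384 + 2048 + 512 + 256 + 128 + 32 + 16 + 8 + 4 = 19388
  19682 + 19388 = 39070, and 01001100010011110 = 32768 + 4096 + 2048 + 128 + 16 + 8 + 4 + 2 = 39070 ✓



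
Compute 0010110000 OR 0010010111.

OR: 1 when either bit is 1
  0010110000
| 0010010111
------------
  0010110111
Decimal: 176 | 151 = 183



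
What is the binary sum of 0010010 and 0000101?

Add column by column from the right: bit + bit + carry-in; write the sum mod 2, carry 1 when the sum is 2 or 3.
carry:  0000000
        0010010
+       0000101
---------------
       00010111
(the carry out of the leftmost column, 0, becomes the leading bit)
Decimal check:
  0010010 = 16 + 2 = 18
  0000101 = 4 + 1 = 5
  18 + 5 = 23, and 00010111 = 16 + 4 + 2 + 1 = 23 ✓



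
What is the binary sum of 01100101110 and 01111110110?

Add column by column from the right: bit + bit + carry-in; write the sum mod 2, carry 1 when the sum is 2 or 3.
carry:  11111111100
        01100101110
+       01111110110
-------------------
       011100100100
(the carry out of the leftmost column, 0, becomes the leading bit)
Decimal check:
  01100101110 = 512 + 256 + 32 + 8 + 4 + 2 = 814
  01111110110 = 512 + 256 + 128 + 64 + 32 + 16 + 4 + 2 = 1014
  814 + 1014 = 1828, and 011100100100 = 1024 + 512 + 256 + 32 + 4 = 1828 ✓



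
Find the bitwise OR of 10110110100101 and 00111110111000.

OR: 1 when either bit is 1
  10110110100101
| 00111110111000
----------------
  10111110111101
Decimal: 11685 | 4024 = 12221



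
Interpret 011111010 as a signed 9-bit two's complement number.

Binary: 011111010
Sign bit: 0 (non-negative)
Read directly as an unsigned value:
011111010 = 128 + 64 + 32 + 16 + 8 + 2 = 250
Value: 250



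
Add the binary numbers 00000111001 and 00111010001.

Add column by column from the right: bit + bit + carry-in; write the sum mod 2, carry 1 when the sum is 2 or 3.
carry:  01111100010
        00000111001
+       00111010001
-------------------
       001000001010
(the carry out of the leftmost column, 0, becomes the leading bit)
Decimal check:
  00000111001 = 32 + 16 + 8 + 1 = 57
  00111010001 = 256 + 128 + 64 + 16 + 1 = 465
  57 + 465 = 522, and 001000001010 = 512 + 8 + 2 = 522 ✓



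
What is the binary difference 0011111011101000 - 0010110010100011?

Method 1 - Direct subtraction (column by column from the right: bit − bit − borrow-in; if negative, add 2 and borrow 1 from the next column):
borrow: 0000000000001110
        0011111011101000
-       0010110010100011
------------------------
        0001001001000101

Method 2 - Add two's complement:
Two's complement of 0010110010100011: invert → 1101001101011100, add 1 → 1101001101011101
  0011111011101000
+ 1101001101011101
------------------
 10001001001000101  (end carry out of the top bit = 1)
Discarding the end carry: 0001001001000101
Decimal check:
  0011111011101000 = 8192 + 4096 + 2048 + 1024 + 512 + 128 + 64 + 32 + 8 = 16104
  0010110010100011 = 8192 + 2048 + 1024 + 128 + 32 + 2 + 1 = 11427
  16104 - 11427 = 4677, and 0001001001000101 = 4096 + 512 + 64 + 4 + 1 = 4677 ✓



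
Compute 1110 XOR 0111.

XOR: 1 when bits differ
  1110
^ 0111
------
  1001
Decimal: 14 ^ 7 = 9



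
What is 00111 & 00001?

AND: 1 only when both bits are 1
  00111
& 00001
-------
  00001
Decimal: 7 & 1 = 1



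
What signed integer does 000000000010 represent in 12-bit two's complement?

Binary: 000000000010
Sign bit: 0 (non-negative)
Read directly as an unsigned value:
000000000010 = 2
Value: 2



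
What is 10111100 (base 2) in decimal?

Sum of powers of 2 for each 1-bit:
2^2 + 2^3 + 2^4 + 2^5 + 2^7
= 4 + 8 + 16 + 32 + 128
= 188



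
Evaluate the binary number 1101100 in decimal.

Sum of powers of 2 for each 1-bit:
2^2 + 2^3 + 2^5 + 2^6
= 4 + 8 + 32 + 64
= 108



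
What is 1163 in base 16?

Using repeated division by 16 (digits 10–15 are A–F):
1163 ÷ 16 = 72 remainder 11 (B)
72 ÷ 16 = 4 remainder 8
4 ÷ 16 = 0 remainder 4
Reading remainders bottom to top: 48B



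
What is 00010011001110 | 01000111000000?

OR: 1 when either bit is 1
  00010011001110
| 01000111000000
----------------
  01010111001110
Decimal: 1230 | 4544 = 5582



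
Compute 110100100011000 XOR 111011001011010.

XOR: 1 when bits differ
  110100100011000
^ 111011001011010
-----------------
  001111101000010
Decimal: 26904 ^ 30298 = 8002



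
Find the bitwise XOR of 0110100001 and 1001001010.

XOR: 1 when bits differ
  0110100001
^ 1001001010
------------
  1111101011
Decimal: 417 ^ 586 = 1003



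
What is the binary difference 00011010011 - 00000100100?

Method 1 - Direct subtraction (column by column from the right: bit − bit − borrow-in; if negative, add 2 and borrow 1 from the next column):
borrow: 00001011000
        00011010011
-       00000100100
-------------------
        00010101111

Method 2 - Add two's complement:
Two's complement of 00000100100: invert → 11111011011, add 1 → 11111011100
  00011010011
+ 11111011100
-------------
 100010101111  (end carry out of the top bit = 1)
Discarding the end carry: 00010101111
Decimal check:
  00011010011 = 128 + 64 + 16 + 2 + 1 = 211
  00000100100 = 32 + 4 = 36
  211 - 36 = 175, and 00010101111 = 128 + 32 + 8 + 4 + 2 + 1 = 175 ✓



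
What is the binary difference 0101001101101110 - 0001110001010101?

Method 1 - Direct subtraction (column by column from the right: bit − bit − borrow-in; if negative, add 2 and borrow 1 from the next column):
borrow: 0111100000100010
        0101001101101110
-       0001110001010101
------------------------
        0011011100011001

Method 2 - Add two's complement:
Two's complement of 0001110001010101: invert → 1110001110101010, add 1 → 1110001110101011
  0101001101101110
+ 1110001110101011
------------------
 10011011100011001  (end carry out of the top bit = 1)
Discarding the end carry: 0011011100011001
Decimal check:
  0101001101101110 = 16384 + 4096 + 512 + 256 + 64 + 32 + 8 + 4 + 2 = 21358
  0001110001010101 = 4096 + 2048 + 1024 + 64 + 16 + 4 + 1 = 7253
  21358 - 7253 = 14105, and 0011011100011001 = 8192 + 4096 + 1024 + 512 + 256 + 16 + 8 + 1 = 14105 ✓



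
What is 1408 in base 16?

Using repeated division by 16 (digits 10–15 are A–F):
1408 ÷ 16 = 88 remainder 0
88 ÷ 16 = 5 remainder 8
5 ÷ 16 = 0 remainder 5
Reading remainders bottom to top: 580



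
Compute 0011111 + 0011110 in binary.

Add column by column from the right: bit + bit + carry-in; write the sum mod 2, carry 1 when the sum is 2 or 3.
carry:  0111100
        0011111
+       0011110
---------------
       00111101
(the carry out of the leftmost column, 0, becomes the leading bit)
Decimal check:
  0011111 = 16 + 8 + 4 + 2 + 1 = 31
  0011110 = 16 + 8 + 4 + 2 = 30
  31 + 30 = 61, and 00111101 = 32 + 16 + 8 + 4 + 1 = 61 ✓



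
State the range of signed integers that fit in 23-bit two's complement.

For 23-bit two's complement:
Minimum: -2^22 = -4194304
Maximum: 2^22 - 1 = 4194303



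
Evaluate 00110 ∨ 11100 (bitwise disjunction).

OR: 1 when either bit is 1
  00110
| 11100
-------
  11110
Decimal: 6 | 28 = 30



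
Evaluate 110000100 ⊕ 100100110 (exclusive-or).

XOR: 1 when bits differ
  110000100
^ 100100110
-----------
  010100010
Decimal: 388 ^ 294 = 162



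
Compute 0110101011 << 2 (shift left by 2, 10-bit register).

Original: 0110101011 (decimal 427)
Shift left by 2 positions
Append 2 zeros on the right and drop the 2 high bits that overflow the 10-bit width
Result: 1010101100 (decimal 684)
Equivalent: 427 << 2 = 427 × 2^2 = 1708, truncated to 10 bits = 684



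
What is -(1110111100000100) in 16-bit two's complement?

Original (sign bit 1, negative): 1110111100000100
Step 1 - Invert all bits: 0001000011111011
Step 2 - Add 1: 0001000011111100
Verification: 1110111100000100 + 0001000011111100 = 10000000000000000; discarding the end carry (carry out of the top bit) leaves the 16-bit value 0000000000000000, as required for x + (-x)



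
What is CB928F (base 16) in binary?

Convert each hex digit to 4 bits:
  C = 1100
  B = 1011
  9 = 1001
  2 = 0010
  8 = 1000
  F = 1111
Concatenate: 110010111001001010001111



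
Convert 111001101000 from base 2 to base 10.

Sum of powers of 2 for each 1-bit:
2^3 + 2^5 + 2^6 + 2^9 + 2^10 + 2^11
= 8 + 32 + 64 + 512 + 1024 + 2048
= 3688



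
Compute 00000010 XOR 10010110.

XOR: 1 when bits differ
  00000010
^ 10010110
----------
  10010100
Decimal: 2 ^ 150 = 148



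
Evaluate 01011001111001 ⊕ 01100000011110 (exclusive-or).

XOR: 1 when bits differ
  01011001111001
^ 01100000011110
----------------
  00111001100111
Decimal: 5753 ^ 6174 = 3687



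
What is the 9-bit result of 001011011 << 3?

Original: 001011011 (decimal 91)
Shift left by 3 positions
Append 3 zeros on the right and drop the 3 high bits that overflow the 9-bit width
Result: 011011000 (decimal 216)
Equivalent: 91 << 3 = 91 × 2^3 = 728, truncated to 9 bits = 216



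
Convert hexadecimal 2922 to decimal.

Expand by place value (powers of 16):
2922 = 2 × 16^3 + 9 × 16^2 + 2 × 16^1 + 2 × 16^0
= 2 × 4096 + 9 × 256 + 2 × 16 + 2 × 1
= 8192 + 2304 + 32 + 2
= 10530



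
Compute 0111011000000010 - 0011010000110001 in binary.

Method 1 - Direct subtraction (column by column from the right: bit − bit − borrow-in; if negative, add 2 and borrow 1 from the next column):
borrow: 0000001111100010
        0111011000000010
-       0011010000110001
------------------------
        0100000111010001

Method 2 - Add two's complement:
Two's complement of 0011010000110001: invert → 1100101111001110, add 1 → 1100101111001111
  0111011000000010
+ 1100101111001111
------------------
 10100000111010001  (end carry out of the top bit = 1)
Discarding the end carry: 0100000111010001
Decimal check:
  0111011000000010 = 16384 + 8192 + 4096 + 1024 + 512 + 2 = 30210
  0011010000110001 = 8192 + 4096 + 1024 + 32 + 16 + 1 = 13361
  30210 - 13361 = 16849, and 0100000111010001 = 16384 + 256 + 128 + 64 + 16 + 1 = 16849 ✓



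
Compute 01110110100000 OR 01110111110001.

OR: 1 when either bit is 1
  01110110100000
| 01110111110001
----------------
  01110111110001
Decimal: 7584 | 7665 = 7665



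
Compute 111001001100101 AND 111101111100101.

AND: 1 only when both bits are 1
  111001001100101
& 111101111100101
-----------------
  111001001100101
Decimal: 29285 & 31717 = 29285



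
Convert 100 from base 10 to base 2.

Using repeated division by 2:
100 ÷ 2 = 50 remainder 0
50 ÷ 2 = 25 remainder 0
25 ÷ 2 = 12 remainder 1
12 ÷ 2 = 6 remainder 0
6 ÷ 2 = 3 remainder 0
3 ÷ 2 = 1 remainder 1
1 ÷ 2 = 0 remainder 1
Reading remainders bottom to top: 1100100



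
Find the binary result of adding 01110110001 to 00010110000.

Add column by column from the right: bit + bit + carry-in; write the sum mod 2, carry 1 when the sum is 2 or 3.
carry:  11101100000
        01110110001
+       00010110000
-------------------
       010001100001
(the carry out of the leftmost column, 0, becomes the leading bit)
Decimal check:
  01110110001 = 512 + 256 + 128 + 32 + 16 + 1 = 945
  00010110000 = 128 + 32 + 16 = 176
  945 + 176 = 1121, and 010001100001 = 1024 + 64 + 32 + 1 = 1121 ✓



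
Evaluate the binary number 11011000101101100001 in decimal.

Sum of powers of 2 for each 1-bit:
2^0 + 2^5 + 2^6 + 2^8 + 2^9 + 2^11 + 2^15 + 2^16 + 2^18 + 2^19
= 1 + 32 + 64 + 256 + 512 + 2048 + 32768 + 65536 + 262144 + 524288
= 887649



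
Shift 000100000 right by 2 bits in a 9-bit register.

Original: 000100000 (decimal 32)
Shift right by 2 positions
Drop the 2 low bits; fill with zeros on the left
Result: 000001000 (decimal 8)
Equivalent: 32 >> 2 = 32 ÷ 2^2 = 8



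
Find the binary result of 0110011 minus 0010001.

Method 1 - Direct subtraction (column by column from the right: bit − bit − borrow-in; if negative, add 2 and borrow 1 from the next column):
borrow: 0000000
        0110011
-       0010001
---------------
        0100010

Method 2 - Add two's complement:
Two's complement of 0010001: invert → 1101110, add 1 → 1101111
  0110011
+ 1101111
---------
 10100010  (end carry out of the top bit = 1)
Discarding the end carry: 0100010
Decimal check:
  0110011 = 32 + 16 + 2 + 1 = 51
  0010001 = 16 + 1 = 17
  51 - 17 = 34, and 0100010 = 32 + 2 = 34 ✓



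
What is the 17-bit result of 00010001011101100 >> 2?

Original: 00010001011101100 (decimal 8940)
Shift right by 2 positions
Drop the 2 low bits; fill with zeros on the left
Result: 00000100010111011 (decimal 2235)
Equivalent: 8940 >> 2 = 8940 ÷ 2^2 = 2235



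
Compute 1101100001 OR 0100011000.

OR: 1 when either bit is 1
  1101100001
| 0100011000
------------
  1101111001
Decimal: 865 | 280 = 889



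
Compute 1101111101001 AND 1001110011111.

AND: 1 only when both bits are 1
  1101111101001
& 1001110011111
---------------
  1001110001001
Decimal: 7145 & 5023 = 5001



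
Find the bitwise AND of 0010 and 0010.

AND: 1 only when both bits are 1
  0010
& 0010
------
  0010
Decimal: 2 & 2 = 2



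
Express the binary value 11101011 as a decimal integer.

Sum of powers of 2 for each 1-bit:
2^0 + 2^1 + 2^3 + 2^5 + 2^6 + 2^7
= 1 + 2 + 8 + 32 + 64 + 128
= 235



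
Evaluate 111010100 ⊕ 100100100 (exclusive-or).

XOR: 1 when bits differ
  111010100
^ 100100100
-----------
  011110000
Decimal: 468 ^ 292 = 240



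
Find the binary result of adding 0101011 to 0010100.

Add column by column from the right: bit + bit + carry-in; write the sum mod 2, carry 1 when the sum is 2 or 3.
carry:  0000000
        0101011
+       0010100
---------------
       00111111
(the carry out of the leftmost column, 0, becomes the leading bit)
Decimal check:
  0101011 = 32 + 8 + 2 + 1 = 43
  0010100 = 16 + 4 = 20
  43 + 20 = 63, and 00111111 = 32 + 16 + 8 + 4 + 2 + 1 = 63 ✓



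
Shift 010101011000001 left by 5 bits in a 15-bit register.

Original: 010101011000001 (decimal 10945)
Shift left by 5 positions
Append 5 zeros on the right and drop the 5 high bits that overflow the 15-bit width
Result: 101100000100000 (decimal 22560)
Equivalent: 10945 << 5 = 10945 × 2^5 = 350240, truncated to 15 bits = 22560



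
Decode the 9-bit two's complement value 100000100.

Binary: 100000100
Sign bit: 1 (negative)
Invert: 011111011
Add 1:  011111100
Magnitude: 011111100 = 128 + 64 + 32 + 16 + 8 + 4 = 252
Value: -252



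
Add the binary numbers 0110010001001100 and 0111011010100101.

Add column by column from the right: bit + bit + carry-in; write the sum mod 2, carry 1 when the sum is 2 or 3.
carry:  1100100000011000
        0110010001001100
+       0111011010100101
------------------------
       01101101011110001
(the carry out of the leftmost column, 0, becomes the leading bit)
Decimal check:
  0110010001001100 = 16384 + 8192 + 1024 + 64 + 8 + 4 = 25676
  0111011010100101 = 16384 + 8192 + 4096 + 1024 + 512 + 128 + 32 + 4 + 1 = 30373
  25676 + 30373 = 56049, and 01101101011110001 = 32768 + 16384 + 4096 + 2048 + 512 + 128 + 64 + 32 + 16 + 1 = 56049 ✓



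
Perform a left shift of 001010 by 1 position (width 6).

Original: 001010 (decimal 10)
Shift left by 1 position
Append 1 zero on the right
Result: 010100 (decimal 20)
Equivalent: 10 << 1 = 10 × 2^1 = 20



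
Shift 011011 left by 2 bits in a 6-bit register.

Original: 011011 (decimal 27)
Shift left by 2 positions
Append 2 zeros on the right and drop the 2 high bits that overflow the 6-bit width
Result: 101100 (decimal 44)
Equivalent: 27 << 2 = 27 × 2^2 = 108, truncated to 6 bits = 44



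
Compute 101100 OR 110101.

OR: 1 when either bit is 1
  101100
| 110101
--------
  111101
Decimal: 44 | 53 = 61



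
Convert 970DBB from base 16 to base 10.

Expand by place value (powers of 16):
Digit values: D = 13, B = 11
970DBB = 9 × 16^5 + 7 × 16^4 + 0 × 16^3 + 13 × 16^2 + 11 × 16^1 + 11 × 16^0
= 9 × 1048576 + 7 × 65536 + 0 × 4096 + 13 × 256 + 11 × 16 + 11 × 1
= 9437184 + 458752 + 0 + 3328 + 176 + 11
= 9899451



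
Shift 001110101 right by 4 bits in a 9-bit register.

Original: 001110101 (decimal 117)
Shift right by 4 positions
Drop the 4 low bits; fill with zeros on the left
Result: 000000111 (decimal 7)
Equivalent: 117 >> 4 = 117 ÷ 2^4 = 7



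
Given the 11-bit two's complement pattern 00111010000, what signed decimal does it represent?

Binary: 00111010000
Sign bit: 0 (non-negative)
Read directly as an unsigned value:
00111010000 = 256 + 128 + 64 + 16 = 464
Value: 464



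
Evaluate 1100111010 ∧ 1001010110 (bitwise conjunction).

AND: 1 only when both bits are 1
  1100111010
& 1001010110
------------
  1000010010
Decimal: 826 & 598 = 530



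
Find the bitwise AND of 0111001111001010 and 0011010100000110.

AND: 1 only when both bits are 1
  0111001111001010
& 0011010100000110
------------------
  0011000100000010
Decimal: 29642 & 13574 = 12546



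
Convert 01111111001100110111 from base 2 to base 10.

Sum of powers of 2 for each 1-bit:
2^0 + 2^1 + 2^2 + 2^4 + 2^5 + 2^8 + 2^9 + 2^12 + 2^13 + 2^14 + 2^15 + 2^16 + 2^17 + 2^18
= 1 + 2 + 4 + 16 + 32 + 256 + 512 + 4096 + 8192 + 16384 + 32768 + 65536 + 131072 + 262144
= 521015



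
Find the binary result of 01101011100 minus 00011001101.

Method 1 - Direct subtraction (column by column from the right: bit − bit − borrow-in; if negative, add 2 and borrow 1 from the next column):
borrow: 00100011110
        01101011100
-       00011001101
-------------------
        01010001111

Method 2 - Add two's complement:
Two's complement of 00011001101: invert → 11100110010, add 1 → 11100110011
  01101011100
+ 11100110011
-------------
 101010001111  (end carry out of the top bit = 1)
Discarding the end carry: 01010001111
Decimal check:
  01101011100 = 512 + 256 + 64 + 16 + 8 + 4 = 860
  00011001101 = 128 + 64 + 8 + 4 + 1 = 205
  860 - 205 = 655, and 01010001111 = 512 + 128 + 8 + 4 + 2 + 1 = 655 ✓



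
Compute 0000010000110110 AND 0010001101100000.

AND: 1 only when both bits are 1
  0000010000110110
& 0010001101100000
------------------
  0000000000100000
Decimal: 1078 & 9056 = 32



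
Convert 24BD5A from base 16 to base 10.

Expand by place value (powers of 16):
Digit values: B = 11, D = 13, A = 10
24BD5A = 2 × 16^5 + 4 × 16^4 + 11 × 16^3 + 13 × 16^2 + 5 × 16^1 + 10 × 16^0
= 2 × 1048576 + 4 × 65536 + 11 × 4096 + 13 × 256 + 5 × 16 + 10 × 1
= 2097152 + 262144 + 45056 + 3328 + 80 + 10
= 2407770



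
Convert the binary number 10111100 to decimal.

Sum of powers of 2 for each 1-bit:
2^2 + 2^3 + 2^4 + 2^5 + 2^7
= 4 + 8 + 16 + 32 + 128
= 188



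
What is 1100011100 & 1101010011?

AND: 1 only when both bits are 1
  1100011100
& 1101010011
------------
  1100010000
Decimal: 796 & 851 = 784



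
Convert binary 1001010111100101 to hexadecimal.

Group into 4-bit nibbles from right:
  1001 = 9
  0101 = 5
  1110 = E
  0101 = 5
Result: 95E5



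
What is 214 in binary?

Using repeated division by 2:
214 ÷ 2 = 107 remainder 0
107 ÷ 2 = 53 remainder 1
53 ÷ 2 = 26 remainder 1
26 ÷ 2 = 13 remainder 0
13 ÷ 2 = 6 remainder 1
6 ÷ 2 = 3 remainder 0
3 ÷ 2 = 1 remainder 1
1 ÷ 2 = 0 remainder 1
Reading remainders bottom to top: 11010110



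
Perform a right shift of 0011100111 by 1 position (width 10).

Original: 0011100111 (decimal 231)
Shift right by 1 position
Drop the 1 low bit; fill with zero on the left
Result: 0001110011 (decimal 115)
Equivalent: 231 >> 1 = 231 ÷ 2^1 = 115



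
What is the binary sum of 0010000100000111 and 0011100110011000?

Add column by column from the right: bit + bit + carry-in; write the sum mod 2, carry 1 when the sum is 2 or 3.
carry:  0100001000000000
        0010000100000111
+       0011100110011000
------------------------
       00101101010011111
(the carry out of the leftmost column, 0, becomes the leading bit)
Decimal check:
  0010000100000111 = 8192 + 256 + 4 + 2 + 1 = 8455
  0011100110011000 = 8192 + 4096 + 2048 + 256 + 128 + 16 + 8 = 14744
  8455 + 14744 = 23199, and 00101101010011111 = 16384 + 4096 + 2048 + 512 + 128 + 16 + 8 + 4 + 2 + 1 = 23199 ✓

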